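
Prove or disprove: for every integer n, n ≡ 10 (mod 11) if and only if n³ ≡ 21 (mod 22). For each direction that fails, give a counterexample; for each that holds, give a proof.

(←) The residues r modulo 22 with r³ ≡ 21 (mod 22) are exactly {21}, and each is ≡ 10 (mod 11).

(→) This fails: take n = 10. Then 10 ≡ 10 (mod 11), but 10³ = 1000 ≡ 10 (mod 22), not 21.

(⇒) fails; (⇐) holds.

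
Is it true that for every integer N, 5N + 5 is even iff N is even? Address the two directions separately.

(⟹) This fails: N = 3 gives 5N + 5 = 20, which is even, but 3 is odd, not even.

(⟸) This also fails: N = 4 is even, but 5N + 5 = 25 is odd, not even.

Both directions fail.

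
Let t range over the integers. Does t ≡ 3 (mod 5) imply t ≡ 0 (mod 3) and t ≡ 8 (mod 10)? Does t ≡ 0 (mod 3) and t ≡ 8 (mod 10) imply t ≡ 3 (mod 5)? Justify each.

(←) If t ≡ 0 (mod 3) and t ≡ 8 (mod 10), then by the Chinese remainder theorem t ≡ 18 (mod 30). Since 18 ≡ 3 (mod 5) and 5 ∣ 30, we get t ≡ 3 (mod 5).

(→) This fails: t = 3 gives 3 ≡ 3 (mod 5) but 3 ≡ 3 (mod 10), so the conjunction on the right does not hold.

Only the reverse direction holds.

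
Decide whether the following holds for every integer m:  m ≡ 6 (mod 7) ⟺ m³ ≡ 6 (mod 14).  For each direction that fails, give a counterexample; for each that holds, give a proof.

Forward direction. This fails: take m = 13. Then 13 ≡ 6 (mod 7), but 13³ = 2197 ≡ 13 (mod 14), not 6.

Converse. This fails: take m = 10. Then 10³ = 1000 ≡ 6 (mod 14), yet 10 ≡ 3 (mod 7), not 6.

Neither direction holds.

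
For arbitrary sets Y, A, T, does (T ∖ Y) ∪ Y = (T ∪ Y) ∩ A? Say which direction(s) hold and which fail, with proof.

Only the reverse inclusion holds.

(⟹) This inclusion fails. Take Y = {1}, A = ∅, T = ∅; then 1 ∈ (T ∖ Y) ∪ Y but 1 ∉ (T ∪ Y) ∩ A.

(⟸) Let x ∈ (T ∪ Y) ∩ A. Then either x ∈ Y ∩ A and x ∉ T; or x ∈ A ∩ T and x ∉ Y; or x ∈ Y ∩ A ∩ T. In each case x ∈ (T ∖ Y) ∪ Y, so (T ∪ Y) ∩ A ⊆ (T ∖ Y) ∪ Y.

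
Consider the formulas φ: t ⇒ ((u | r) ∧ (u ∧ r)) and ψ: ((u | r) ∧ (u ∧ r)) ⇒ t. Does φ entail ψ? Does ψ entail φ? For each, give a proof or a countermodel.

(⟹) This fails. Under t = F, u = T, r = T, the left side is true but the right side is false.

(⟸) This fails. Under t = T, u = F, r = F, the left side is false but the right side is true.

(⇒) fails and (⇐) fails.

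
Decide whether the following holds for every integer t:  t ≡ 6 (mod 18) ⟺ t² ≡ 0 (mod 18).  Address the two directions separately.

(⟸) This fails: take t = 0. Then 0² = 0 ≡ 0 (mod 18), yet 0 ≡ 0 (mod 18), not 6.

(⟹) Suppose t ≡ 6 (mod 18). Write t = 18j + 6. Then (18j + 6)² = 324j² + 216j + 36 = 18(18j² + 12j + 2) + 0, so t² ≡ 0 (mod 18).

The forward direction holds; the converse fails.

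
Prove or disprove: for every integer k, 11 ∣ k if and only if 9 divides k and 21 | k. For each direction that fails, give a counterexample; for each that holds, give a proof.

Neither direction holds.

(⟹) This fails: take k = 11. Certainly 11 ∣ 11, but 9 ∤ 11.

(⟸) This fails: take k = 63. Both 9 ∣ 63 and 21 ∣ 63, yet 63 is not a multiple of 11 (since 63 = 5·11 + 8), so 11 ∤ 63.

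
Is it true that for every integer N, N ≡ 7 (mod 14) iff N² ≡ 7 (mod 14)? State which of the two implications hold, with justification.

(⟹) Suppose N ≡ 7 (mod 14). Write N = 14j + 7. Then (14j + 7)² = 196j² + 196j + 49 = 14(14j² + 14j + 3) + 7, so N² ≡ 7 (mod 14).

(⟸) Conversely, suppose N² ≡ 7 (mod 14). The only residue r in {0, …, 13} with r² ≡ 7 (mod 14) is r = 7, so N ≡ 7 (mod 14).

Both directions hold; the statement is true.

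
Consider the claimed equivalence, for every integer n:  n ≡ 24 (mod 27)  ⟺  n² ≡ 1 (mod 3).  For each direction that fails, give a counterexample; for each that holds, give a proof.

(⇒) This fails: take n = 24. Then 24 ≡ 24 (mod 27), but 24² = 576 ≡ 0 (mod 3), not 1.

(⇐) This fails: take n = 1. Then 1² = 1 ≡ 1 (mod 3), yet 1 ≡ 1 (mod 27), not 24.

(⇒) fails and (⇐) fails.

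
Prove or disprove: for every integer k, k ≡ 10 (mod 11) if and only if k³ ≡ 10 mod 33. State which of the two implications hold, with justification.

The forward direction fails; the converse holds.

(→) This fails: take k = 21. Then 21 ≡ 10 (mod 11), but 21³ = 9261 ≡ 21 (mod 33), not 10.

(←) Conversely, the residues r modulo 33 with r³ ≡ 10 (mod 33) are exactly {10}, and each is ≡ 10 (mod 11).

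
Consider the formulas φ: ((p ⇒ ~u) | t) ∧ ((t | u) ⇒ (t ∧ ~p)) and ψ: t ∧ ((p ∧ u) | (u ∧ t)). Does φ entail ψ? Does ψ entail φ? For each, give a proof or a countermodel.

(→) This fails. Under p = F, u = F, t = F, the left side is true but the right side is false.

(←) This fails. Under p = T, u = T, t = T, the left side is false but the right side is true.

Both directions fail.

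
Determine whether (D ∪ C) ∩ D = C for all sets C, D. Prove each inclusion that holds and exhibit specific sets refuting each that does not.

Forward inclusion. This inclusion fails. Take C = ∅, D = {1}; then 1 ∈ (D ∪ C) ∩ D but 1 ∉ C.

Reverse inclusion. This inclusion fails. Take C = {1}, D = ∅; then 1 ∈ C but 1 ∉ (D ∪ C) ∩ D.

(⊆) fails and (⊇) fails.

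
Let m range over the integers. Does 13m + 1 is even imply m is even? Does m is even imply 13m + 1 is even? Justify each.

(→) This fails: m = 1 gives 13m + 1 = 14, which is even, but 1 is odd, not even.

(←) This also fails: m = 0 is even, but 13m + 1 = 1 is odd, not even.

Both directions fail.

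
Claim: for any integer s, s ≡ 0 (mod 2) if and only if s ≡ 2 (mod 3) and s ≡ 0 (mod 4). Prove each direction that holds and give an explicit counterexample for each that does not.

[⇒] This fails: s = 0 gives 0 ≡ 0 (mod 2) but 0 ≡ 0 (mod 3), so the conjunction on the right does not hold.

[⇐] Conversely, if s ≡ 2 (mod 3) and s ≡ 0 (mod 4), then by the Chinese remainder theorem s ≡ 8 (mod 12). Since 8 ≡ 0 (mod 2) and 2 ∣ 12, we get s ≡ 0 (mod 2).

(⇒) fails; (⇐) holds.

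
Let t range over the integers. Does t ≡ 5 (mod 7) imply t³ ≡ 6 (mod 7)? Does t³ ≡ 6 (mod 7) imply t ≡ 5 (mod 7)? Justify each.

Only the forward direction holds.

(→) Suppose t ≡ 5 (mod 7). Write t = 7j + 5. Then (7j + 5)³ = 343j³ + 735j² + 525j + 125 = 7(49j³ + 105j² + 75j + 17) + 6, so t³ ≡ 6 (mod 7).

(←) This fails: take t = 3. Then 3³ = 27 ≡ 6 (mod 7), yet 3 ≡ 3 (mod 7), not 5.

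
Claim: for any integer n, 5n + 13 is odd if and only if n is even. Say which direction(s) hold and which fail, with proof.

Both implications hold.

(⟹) Suppose 5n + 13 is odd. Since 5 is odd, 5n and n have the same parity, so 5n + 13 ≡ n + 13 (mod 2). As 13 is odd, 5n + 13 is odd exactly when n is even. Thus n is even.

(⟸) Conversely, suppose n is even; write n = 2j. Then 5n + 13 = 5·(2j) + 13 = 2·5j + 13, which is odd.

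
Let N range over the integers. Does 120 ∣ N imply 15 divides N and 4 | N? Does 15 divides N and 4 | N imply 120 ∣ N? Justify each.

(→) If 120 ∣ N, write N = 120q. Since 120 = 8·15, N = 15·(8q), so 15 ∣ N; and since 120 = 30·4, N = 4·(30q), so 4 ∣ N.

(←) This fails: take N = 60. Both 15 ∣ 60 and 4 ∣ 60, yet 60 is not a multiple of 120 (since 60 = 0·120 + 60), so 120 ∤ 60.

Only the forward implication holds.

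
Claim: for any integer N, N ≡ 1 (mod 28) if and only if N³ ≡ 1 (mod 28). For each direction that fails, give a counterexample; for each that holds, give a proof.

(⇒) holds; (⇐) fails.

(⇒) Suppose N ≡ 1 (mod 28). Write N = 28j + 1. Then (28j + 1)³ = 21952j³ + 2352j² + 84j + 1 = 28(784j³ + 84j² + 3j) + 1, so N³ ≡ 1 (mod 28).

(⇐) This fails: take N = 9. Then 9³ = 729 ≡ 1 (mod 28), yet 9 ≡ 9 (mod 28), not 1.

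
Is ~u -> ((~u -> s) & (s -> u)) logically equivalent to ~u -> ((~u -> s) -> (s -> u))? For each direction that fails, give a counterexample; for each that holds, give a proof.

Only the forward direction holds.

Forward direction. Assume the antecedent. If s is true, the antecedent forces (s = T, u = T), and ~u -> ((~u -> s) -> (s -> u)) holds there. If s is false, ~u -> ((~u -> s) -> (s -> u)) reduces to true regardless of the other variables. Either way ~u -> ((~u -> s) -> (s -> u)) holds.

Converse. This fails. Under s = F, u = F, the left side is false but the right side is true.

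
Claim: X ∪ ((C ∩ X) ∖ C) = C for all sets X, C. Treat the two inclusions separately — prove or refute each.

Both inclusions fail.

(⊆) This inclusion fails. Take X = {1}, C = ∅; then 1 ∈ X ∪ ((C ∩ X) ∖ C) but 1 ∉ C.

(⊇) This inclusion fails. Take X = ∅, C = {1}; then 1 ∈ C but 1 ∉ X ∪ ((C ∩ X) ∖ C).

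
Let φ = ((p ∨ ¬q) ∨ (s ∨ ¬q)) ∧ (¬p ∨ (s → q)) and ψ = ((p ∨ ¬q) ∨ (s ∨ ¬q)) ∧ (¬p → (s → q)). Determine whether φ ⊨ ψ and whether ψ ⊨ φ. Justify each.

(⟹) This fails. Under q = F, s = T, p = F, the left side is true but the right side is false.

(⟸) This fails. Under q = F, s = T, p = T, the left side is false but the right side is true.

(⇒) fails and (⇐) fails.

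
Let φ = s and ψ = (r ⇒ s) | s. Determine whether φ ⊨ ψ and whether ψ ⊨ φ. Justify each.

(→) Assume the antecedent. If s is true, (r ⇒ s) | s reduces to true regardless of the other variables. If s is false, the antecedent cannot hold. Either way (r ⇒ s) | s holds.

(←) This fails. Under s = F, r = F, the left side is false but the right side is true.

Not equivalent: only (⇒) holds.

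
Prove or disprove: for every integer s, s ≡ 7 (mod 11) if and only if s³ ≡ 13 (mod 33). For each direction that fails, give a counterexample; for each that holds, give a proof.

(⇒) fails; (⇐) holds.

(→) This fails: take s = 18. Then 18 ≡ 7 (mod 11), but 18³ = 5832 ≡ 24 (mod 33), not 13.

(←) Conversely, the residues r modulo 33 with r³ ≡ 13 (mod 33) are exactly {7}, and each is ≡ 7 (mod 11).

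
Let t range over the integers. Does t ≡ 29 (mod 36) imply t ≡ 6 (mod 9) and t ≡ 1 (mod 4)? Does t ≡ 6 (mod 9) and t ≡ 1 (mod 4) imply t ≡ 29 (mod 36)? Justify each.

[⇒] This fails: t = 29 gives 29 ≡ 29 (mod 36) but 29 ≡ 2 (mod 9), so the conjunction on the right does not hold.

[⇐] This fails: t = 33 satisfies both congruences on the right (33 ≡ 6 mod 9 and 33 ≡ 1 mod 4) yet 33 ≡ 33 (mod 36), not 29.

Neither implication holds.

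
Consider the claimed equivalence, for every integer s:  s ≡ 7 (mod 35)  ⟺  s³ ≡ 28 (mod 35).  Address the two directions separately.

(⇒) Suppose s ≡ 7 (mod 35). Write s = 35j + 7. Then (35j + 7)³ = 42875j³ + 25725j² + 5145j + 343 = 35(1225j³ + 735j² + 147j + 9) + 28, so s³ ≡ 28 (mod 35).

(⇐) Conversely, suppose s³ ≡ 28 (mod 35). The only residue r in {0, …, 34} with r³ ≡ 28 (mod 35) is r = 7, so s ≡ 7 (mod 35).

The biconditional holds.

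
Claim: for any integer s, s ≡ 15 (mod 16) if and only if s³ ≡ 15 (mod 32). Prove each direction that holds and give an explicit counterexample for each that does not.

(⇒) fails; (⇐) holds.

(⟹) This fails: take s = 31. Then 31 ≡ 15 (mod 16), but 31³ = 29791 ≡ 31 (mod 32), not 15.

(⟸) Conversely, the residues r modulo 32 with r³ ≡ 15 (mod 32) are exactly {15}, and each is ≡ 15 (mod 16).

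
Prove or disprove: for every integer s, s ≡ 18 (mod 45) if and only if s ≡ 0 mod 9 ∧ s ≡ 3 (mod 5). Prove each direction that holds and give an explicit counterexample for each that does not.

(⇒) Suppose s ≡ 18 (mod 45); write s = 45j + 18. Since 9 ∣ 45, reducing mod 9 gives s ≡ 18 ≡ 0 (mod 9); since 5 ∣ 45, reducing mod 5 gives s ≡ 18 ≡ 3 (mod 5).

(⇐) Conversely, if s ≡ 0 (mod 9) and s ≡ 3 (mod 5), then by the Chinese remainder theorem s ≡ 18 (mod 45). This is exactly s ≡ 18 (mod 45).

Both directions hold; the statement is true.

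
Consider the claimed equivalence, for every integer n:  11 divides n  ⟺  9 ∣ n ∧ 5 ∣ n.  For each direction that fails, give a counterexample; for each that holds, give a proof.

(→) This fails: take n = 11. Certainly 11 ∣ 11, but 9 ∤ 11.

(←) This fails: take n = 45. Both 9 ∣ 45 and 5 ∣ 45, yet 45 is not a multiple of 11 (since 45 = 4·11 + 1), so 11 ∤ 45.

Both directions fail.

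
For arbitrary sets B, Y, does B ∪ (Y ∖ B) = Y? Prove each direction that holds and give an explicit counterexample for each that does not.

(⊆) This inclusion fails. Take B = {1}, Y = ∅; then 1 ∈ B ∪ (Y ∖ B) but 1 ∉ Y.

(⊇) Let x ∈ Y. Then either x ∈ Y and x ∉ B; or x ∈ B ∩ Y. In each case x ∈ B ∪ (Y ∖ B), so Y ⊆ B ∪ (Y ∖ B).

Only the reverse inclusion holds.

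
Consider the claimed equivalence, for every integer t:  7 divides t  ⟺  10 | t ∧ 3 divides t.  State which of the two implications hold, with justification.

Forward direction. This fails: take t = 7. Certainly 7 ∣ 7, but 10 ∤ 7.

Converse. This fails: take t = 30. Both 10 ∣ 30 and 3 ∣ 30, yet 30 is not a multiple of 7 (since 30 = 4·7 + 2), so 7 ∤ 30.

(⇒) fails and (⇐) fails.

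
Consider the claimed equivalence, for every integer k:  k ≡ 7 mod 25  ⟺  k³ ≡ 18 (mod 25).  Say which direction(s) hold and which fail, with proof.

(⟸) Suppose k³ ≡ 18 (mod 25). The only residue r in {0, …, 24} with r³ ≡ 18 (mod 25) is r = 7, so k ≡ 7 (mod 25).

(⟹) Suppose k ≡ 7 mod 25. Write k = 25j + 7. Then (25j + 7)³ = 15625j³ + 13125j² + 3675j + 343 = 25(625j³ + 525j² + 147j + 13) + 18, so k³ ≡ 18 (mod 25).

Both implications hold.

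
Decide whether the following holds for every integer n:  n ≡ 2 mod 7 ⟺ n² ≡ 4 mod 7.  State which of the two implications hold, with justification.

Not equivalent: only (⇒) holds.

Forward direction. Suppose n ≡ 2 mod 7. Write n = 7j + 2. Then (7j + 2)² = 49j² + 28j + 4 = 7(7j² + 4j) + 4, so n² ≡ 4 (mod 7).

Converse. This fails: take n = 5. Then 5² = 25 ≡ 4 (mod 7), yet 5 ≡ 5 (mod 7), not 2.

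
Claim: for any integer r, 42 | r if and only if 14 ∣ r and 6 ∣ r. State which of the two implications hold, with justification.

(→) If 42 ∣ r, write r = 42q. Since 42 = 3·14, r = 14·(3q), so 14 ∣ r; and since 42 = 7·6, r = 6·(7q), so 6 ∣ r.

(←) Suppose 14 ∣ r and 6 ∣ r. Any common multiple of 14 and 6 is a multiple of their lcm; here lcm(14, 6) = 14·6/gcd(14, 6) = 84/2 = 42, so 42 ∣ r.

Both directions hold.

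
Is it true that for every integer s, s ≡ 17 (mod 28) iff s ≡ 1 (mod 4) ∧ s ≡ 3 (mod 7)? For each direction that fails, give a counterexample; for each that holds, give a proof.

(⇒) Suppose s ≡ 17 (mod 28); write s = 28j + 17. Since 4 ∣ 28, reducing mod 4 gives s ≡ 17 ≡ 1 (mod 4); since 7 ∣ 28, reducing mod 7 gives s ≡ 17 ≡ 3 (mod 7).

(⇐) Conversely, if s ≡ 1 (mod 4) and s ≡ 3 (mod 7), then by the Chinese remainder theorem s ≡ 17 (mod 28). This is exactly s ≡ 17 (mod 28).

Both implications hold.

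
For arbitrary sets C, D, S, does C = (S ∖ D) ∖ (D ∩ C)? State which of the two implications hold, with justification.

(⊆) This inclusion fails. Take C = {1}, D = ∅, S = ∅; then 1 ∈ C but 1 ∉ (S ∖ D) ∖ (D ∩ C).

(⊇) This inclusion fails. Take C = ∅, D = ∅, S = {1}; then 1 ∈ (S ∖ D) ∖ (D ∩ C) but 1 ∉ C.

Both inclusions fail.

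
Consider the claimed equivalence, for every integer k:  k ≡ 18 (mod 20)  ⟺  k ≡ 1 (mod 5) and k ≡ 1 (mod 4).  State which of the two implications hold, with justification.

Forward direction. This fails: k = 18 gives 18 ≡ 18 (mod 20) but 18 ≡ 3 (mod 5), so the conjunction on the right does not hold.

Converse. This fails: k = 1 satisfies both congruences on the right (1 ≡ 1 mod 5 and 1 ≡ 1 mod 4) yet 1 ≡ 1 (mod 20), not 18.

Neither implication holds.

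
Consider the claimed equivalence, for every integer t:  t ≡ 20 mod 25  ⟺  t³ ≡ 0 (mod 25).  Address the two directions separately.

Only the forward direction holds.

(⇒) Suppose t ≡ 20 mod 25. Write t = 25j + 20. Then (25j + 20)³ = 15625j³ + 37500j² + 30000j + 8000 = 25(625j³ + 1500j² + 1200j + 320) + 0, so t³ ≡ 0 (mod 25).

(⇐) This fails: take t = 0. Then 0³ = 0 ≡ 0 (mod 25), yet 0 ≡ 0 (mod 25), not 20.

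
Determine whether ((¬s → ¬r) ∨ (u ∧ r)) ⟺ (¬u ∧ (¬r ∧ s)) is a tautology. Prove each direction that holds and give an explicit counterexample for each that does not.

(⇐) Assume the antecedent. If s is true, (¬s → ¬r) ∨ (u ∧ r) reduces to true regardless of the other variables. If s is false, the antecedent cannot hold. Either way (¬s → ¬r) ∨ (u ∧ r) holds.

(⇒) This fails. Under s = F, r = F, u = F, the left side is true but the right side is false.

Not equivalent: only (⇐) holds.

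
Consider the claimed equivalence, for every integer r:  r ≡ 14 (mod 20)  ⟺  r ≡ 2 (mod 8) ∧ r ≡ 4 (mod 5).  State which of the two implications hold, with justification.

Converse. If r ≡ 2 (mod 8) and r ≡ 4 (mod 5), then by the Chinese remainder theorem r ≡ 34 (mod 40). Since 34 ≡ 14 (mod 20) and 20 ∣ 40, we get r ≡ 14 (mod 20).

Forward direction. This fails: r = 14 gives 14 ≡ 14 (mod 20) but 14 ≡ 6 (mod 8), so the conjunction on the right does not hold.

The forward direction fails; the converse holds.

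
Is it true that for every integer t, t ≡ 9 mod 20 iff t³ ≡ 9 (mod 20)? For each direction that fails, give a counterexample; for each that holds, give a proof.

[⇒] Suppose t ≡ 9 mod 20. Write t = 20j + 9. Then (20j + 9)³ = 8000j³ + 10800j² + 4860j + 729 = 20(400j³ + 540j² + 243j + 36) + 9, so t³ ≡ 9 (mod 20).

[⇐] Conversely, suppose t³ ≡ 9 (mod 20). The only residue r in {0, …, 19} with r³ ≡ 9 (mod 20) is r = 9, so t ≡ 9 (mod 20).

Both directions hold; the statement is true.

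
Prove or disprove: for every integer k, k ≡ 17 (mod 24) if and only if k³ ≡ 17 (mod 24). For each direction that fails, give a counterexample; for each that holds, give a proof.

Equivalent; both directions hold.

(→) Suppose k ≡ 17 (mod 24). Write k = 24j + 17. Then (24j + 17)³ = 13824j³ + 29376j² + 20808j + 4913 = 24(576j³ + 1224j² + 867j + 204) + 17, so k³ ≡ 17 (mod 24).

(←) Conversely, suppose k³ ≡ 17 (mod 24). The only residue r in {0, …, 23} with r³ ≡ 17 (mod 24) is r = 17, so k ≡ 17 (mod 24).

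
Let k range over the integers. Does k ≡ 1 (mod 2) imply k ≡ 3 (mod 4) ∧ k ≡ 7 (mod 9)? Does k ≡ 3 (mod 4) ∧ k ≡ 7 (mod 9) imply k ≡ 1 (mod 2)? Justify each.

(⟹) This fails: k = 1 gives 1 ≡ 1 (mod 2) but 1 ≡ 1 (mod 4), so the conjunction on the right does not hold.

(⟸) Conversely, if k ≡ 3 (mod 4) and k ≡ 7 (mod 9), then by the Chinese remainder theorem k ≡ 7 (mod 36). Since 7 ≡ 1 (mod 2) and 2 ∣ 36, we get k ≡ 1 (mod 2).

Not equivalent: only (⇐) holds.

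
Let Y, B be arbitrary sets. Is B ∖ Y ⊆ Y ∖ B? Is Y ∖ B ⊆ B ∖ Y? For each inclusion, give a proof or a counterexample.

(⊆) fails and (⊇) fails.

Forward inclusion. This inclusion fails. Take Y = ∅, B = {1}; then 1 ∈ B ∖ Y but 1 ∉ Y ∖ B.

Reverse inclusion. This inclusion fails. Take Y = {1}, B = ∅; then 1 ∈ Y ∖ B but 1 ∉ B ∖ Y.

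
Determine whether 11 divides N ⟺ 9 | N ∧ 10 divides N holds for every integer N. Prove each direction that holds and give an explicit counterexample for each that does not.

(⇒) fails and (⇐) fails.

Forward direction. This fails: take N = 11. Certainly 11 ∣ 11, but 9 ∤ 11.

Converse. This fails: take N = 90. Both 9 ∣ 90 and 10 ∣ 90, yet 90 is not a multiple of 11 (since 90 = 8·11 + 2), so 11 ∤ 90.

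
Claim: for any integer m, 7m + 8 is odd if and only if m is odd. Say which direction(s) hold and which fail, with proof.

[⇐] Suppose m is odd; write m = 2j + 1. Then 7m + 8 = 7·(2j + 1) + 8 = 2·7j + 15, which is odd.

[⇒] Suppose 7m + 8 is odd. Since 7 is odd, 7m and m have the same parity, so 7m + 8 ≡ m + 8 (mod 2). As 8 is even, 7m + 8 is odd exactly when m is odd. Thus m is odd.

Both directions hold; the statement is true.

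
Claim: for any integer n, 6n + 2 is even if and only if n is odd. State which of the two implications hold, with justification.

Not equivalent: only (⇐) holds.

[⇐] Suppose n is odd. Since 6 is even, 6n is even for every n, so 6n + 2 has the same parity as 2, which is even. Hence 6n + 2 is even.

[⇒] This fails: take n = 6. Then 6n + 2 = 38, which is even, yet n = 6 is even, not odd.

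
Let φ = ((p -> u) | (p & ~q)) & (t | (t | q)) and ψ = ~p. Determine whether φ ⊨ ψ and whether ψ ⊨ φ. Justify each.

(⇒) fails and (⇐) fails.

Forward direction. This fails. Under q = T, u = T, t = F, p = T, the left side is true but the right side is false.

Converse. This fails. Under q = F, u = F, t = F, p = F, the left side is false but the right side is true.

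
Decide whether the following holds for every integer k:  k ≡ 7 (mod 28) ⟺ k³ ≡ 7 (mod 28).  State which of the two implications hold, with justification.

Both directions hold; the statement is true.

Forward direction. Suppose k ≡ 7 (mod 28). Write k = 28j + 7. Then (28j + 7)³ = 21952j³ + 16464j² + 4116j + 343 = 28(784j³ + 588j² + 147j + 12) + 7, so k³ ≡ 7 (mod 28).

Converse. Suppose k³ ≡ 7 (mod 28). The only residue r in {0, …, 27} with r³ ≡ 7 (mod 28) is r = 7, so k ≡ 7 (mod 28).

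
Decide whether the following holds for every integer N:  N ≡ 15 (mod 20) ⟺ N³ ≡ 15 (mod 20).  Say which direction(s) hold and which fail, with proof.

Forward direction. Suppose N ≡ 15 (mod 20). Write N = 20j + 15. Then (20j + 15)³ = 8000j³ + 18000j² + 13500j + 3375 = 20(400j³ + 900j² + 675j + 168) + 15, so N³ ≡ 15 (mod 20).

Converse. Suppose N³ ≡ 15 (mod 20). The only residue r in {0, …, 19} with r³ ≡ 15 (mod 20) is r = 15, so N ≡ 15 (mod 20).

Both directions hold.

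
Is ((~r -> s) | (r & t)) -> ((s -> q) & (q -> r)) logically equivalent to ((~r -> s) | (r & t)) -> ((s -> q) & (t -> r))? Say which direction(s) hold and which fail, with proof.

(⇐) This fails. Under r = F, t = F, q = T, s = T, the left side is false but the right side is true.

(⇒) Assume the antecedent. If s is true, the antecedent forces (r = T, t = F, q = T, s = T) or (r = T, t = T, q = T, s = T), and the consequent holds there. If s is false, the consequent reduces to true regardless of the other variables. Either way the consequent holds.

Only the forward implication holds.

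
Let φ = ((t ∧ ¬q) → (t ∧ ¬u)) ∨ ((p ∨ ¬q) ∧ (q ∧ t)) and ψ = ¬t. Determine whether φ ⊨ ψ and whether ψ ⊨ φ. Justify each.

The forward direction fails; the converse holds.

Forward direction. This fails. Under p = F, q = F, u = F, t = T, the left side is true but the right side is false.

Converse. Assume the antecedent. If t is true, the antecedent cannot hold. If t is false, the consequent reduces to true regardless of the other variables. Either way the consequent holds.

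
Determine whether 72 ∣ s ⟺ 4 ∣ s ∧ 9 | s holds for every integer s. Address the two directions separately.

The forward direction holds; the converse fails.

Converse. This fails: take s = 36. Both 4 ∣ 36 and 9 ∣ 36, yet 36 is not a multiple of 72 (since 36 = 0·72 + 36), so 72 ∤ 36.

Forward direction. If 72 ∣ s, write s = 72q. Since 72 = 18·4, s = 4·(18q), so 4 ∣ s; and since 72 = 8·9, s = 9·(8q), so 9 ∣ s.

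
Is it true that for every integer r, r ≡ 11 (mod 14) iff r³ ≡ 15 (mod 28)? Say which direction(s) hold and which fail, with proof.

[⇒] This fails: take r = 25. Then 25 ≡ 11 (mod 14), but 25³ = 15625 ≡ 1 (mod 28), not 15.

[⇐] This fails: take r = 15. Then 15³ = 3375 ≡ 15 (mod 28), yet 15 ≡ 1 (mod 14), not 11.

Neither implication holds.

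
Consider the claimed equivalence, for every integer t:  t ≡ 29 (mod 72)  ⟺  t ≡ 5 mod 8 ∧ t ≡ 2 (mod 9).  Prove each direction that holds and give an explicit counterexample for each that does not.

(→) Suppose t ≡ 29 (mod 72); write t = 72j + 29. Since 8 ∣ 72, reducing mod 8 gives t ≡ 29 ≡ 5 (mod 8); since 9 ∣ 72, reducing mod 9 gives t ≡ 29 ≡ 2 (mod 9).

(←) Conversely, if t ≡ 5 (mod 8) and t ≡ 2 (mod 9), then by the Chinese remainder theorem t ≡ 29 (mod 72). This is exactly t ≡ 29 (mod 72).

Both implications hold.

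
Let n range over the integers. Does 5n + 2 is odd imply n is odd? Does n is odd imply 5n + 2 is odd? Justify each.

Both implications hold.

(⇒) Suppose 5n + 2 is odd. Since 5 is odd, 5n and n have the same parity, so 5n + 2 ≡ n + 2 (mod 2). As 2 is even, 5n + 2 is odd exactly when n is odd. Thus n is odd.

(⇐) Conversely, suppose n is odd; write n = 2j + 1. Then 5n + 2 = 5·(2j + 1) + 2 = 2·5j + 7, which is odd.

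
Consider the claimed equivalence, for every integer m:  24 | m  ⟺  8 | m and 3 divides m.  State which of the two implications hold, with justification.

(⇒) If 24 ∣ m, write m = 24q. Since 24 = 3·8, m = 8·(3q), so 8 ∣ m; and since 24 = 8·3, m = 3·(8q), so 3 ∣ m.

(⇐) Suppose 8 ∣ m and 3 ∣ m. Any common multiple of 8 and 3 is a multiple of their lcm; here gcd(8, 3) = 1, so lcm(8, 3) = 8·3 = 24, so 24 ∣ m.

The biconditional holds.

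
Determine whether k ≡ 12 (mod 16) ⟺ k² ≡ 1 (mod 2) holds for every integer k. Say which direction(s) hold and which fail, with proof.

Neither direction holds.

Forward direction. This fails: take k = 12. Then 12 ≡ 12 (mod 16), but 12² = 144 ≡ 0 (mod 2), not 1.

Converse. This fails: take k = 1. Then 1² = 1 ≡ 1 (mod 2), yet 1 ≡ 1 (mod 16), not 12.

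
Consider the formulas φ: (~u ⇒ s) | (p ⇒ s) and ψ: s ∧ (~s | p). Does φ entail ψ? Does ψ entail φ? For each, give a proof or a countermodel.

(⇒) fails; (⇐) holds.

(⟸) Assume the antecedent. If u is true, (~u ⇒ s) | (p ⇒ s) reduces to true regardless of the other variables. If u is false, the antecedent forces (u = F, p = T, s = T), and (~u ⇒ s) | (p ⇒ s) holds there. Either way (~u ⇒ s) | (p ⇒ s) holds.

(⟹) This fails. Under u = F, p = F, s = F, the left side is true but the right side is false.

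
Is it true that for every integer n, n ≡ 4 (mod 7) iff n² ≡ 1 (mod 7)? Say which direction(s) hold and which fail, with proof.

Neither implication holds.

(⟹) This fails: take n = 4. Then 4 ≡ 4 (mod 7), but 4² = 16 ≡ 2 (mod 7), not 1.

(⟸) This fails: take n = 1. Then 1² = 1 ≡ 1 (mod 7), yet 1 ≡ 1 (mod 7), not 4.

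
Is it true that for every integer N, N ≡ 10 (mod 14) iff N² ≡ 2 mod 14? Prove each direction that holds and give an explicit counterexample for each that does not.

Forward direction. Suppose N ≡ 10 (mod 14). Write N = 14j + 10. Then (14j + 10)² = 196j² + 280j + 100 = 14(14j² + 20j + 7) + 2, so N² ≡ 2 (mod 14).

Converse. This fails: take N = 4. Then 4² = 16 ≡ 2 (mod 14), yet 4 ≡ 4 (mod 14), not 10.

The forward direction holds; the converse fails.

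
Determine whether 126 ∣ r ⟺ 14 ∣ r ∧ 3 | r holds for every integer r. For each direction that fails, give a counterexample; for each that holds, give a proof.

(⇐) This fails: take r = 42. Both 14 ∣ 42 and 3 ∣ 42, yet 42 is not a multiple of 126 (since 42 = 0·126 + 42), so 126 ∤ 42.

(⇒) If 126 ∣ r, write r = 126q. Since 126 = 9·14, r = 14·(9q), so 14 ∣ r; and since 126 = 42·3, r = 3·(42q), so 3 ∣ r.

(⇒) holds; (⇐) fails.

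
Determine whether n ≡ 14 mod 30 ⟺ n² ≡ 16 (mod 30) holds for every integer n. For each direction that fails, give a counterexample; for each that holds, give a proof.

[⇒] Suppose n ≡ 14 mod 30. Write n = 30j + 14. Then (30j + 14)² = 900j² + 840j + 196 = 30(30j² + 28j + 6) + 16, so n² ≡ 16 (mod 30).

[⇐] This fails: take n = 4. Then 4² = 16 ≡ 16 (mod 30), yet 4 ≡ 4 (mod 30), not 14.

Only the forward implication holds.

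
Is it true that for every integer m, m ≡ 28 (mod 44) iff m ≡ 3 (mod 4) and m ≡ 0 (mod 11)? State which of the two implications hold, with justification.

(⇒) fails and (⇐) fails.

Forward direction. This fails: m = 28 gives 28 ≡ 28 (mod 44) but 28 ≡ 0 (mod 4), so the conjunction on the right does not hold.

Converse. This fails: m = 11 satisfies both congruences on the right (11 ≡ 3 mod 4 and 11 ≡ 0 mod 11) yet 11 ≡ 11 (mod 44), not 28.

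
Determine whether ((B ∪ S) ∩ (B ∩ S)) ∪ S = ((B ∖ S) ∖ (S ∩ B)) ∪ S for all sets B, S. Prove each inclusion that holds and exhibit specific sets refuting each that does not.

(⊆) holds; (⊇) fails.

(⊆) Let x ∈ ((B ∪ S) ∩ (B ∩ S)) ∪ S. Then either x ∈ S and x ∉ B; or x ∈ B ∩ S. In each case x ∈ ((B ∖ S) ∖ (S ∩ B)) ∪ S, so ((B ∪ S) ∩ (B ∩ S)) ∪ S ⊆ ((B ∖ S) ∖ (S ∩ B)) ∪ S.

(⊇) This inclusion fails. Take B = {1}, S = ∅; then 1 ∈ ((B ∖ S) ∖ (S ∩ B)) ∪ S but 1 ∉ ((B ∪ S) ∩ (B ∩ S)) ∪ S.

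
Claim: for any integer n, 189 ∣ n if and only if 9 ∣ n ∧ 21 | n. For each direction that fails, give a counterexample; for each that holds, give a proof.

Forward direction. If 189 ∣ n, write n = 189q. Since 189 = 21·9, n = 9·(21q), so 9 ∣ n; and since 189 = 9·21, n = 21·(9q), so 21 ∣ n.

Converse. This fails: take n = 63. Both 9 ∣ 63 and 21 ∣ 63, yet 63 is not a multiple of 189 (since 63 = 0·189 + 63), so 189 ∤ 63.

Only the forward direction holds.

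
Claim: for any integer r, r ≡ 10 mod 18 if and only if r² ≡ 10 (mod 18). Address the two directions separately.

The forward direction holds; the converse fails.

(⇒) Suppose r ≡ 10 mod 18. Write r = 18j + 10. Then (18j + 10)² = 324j² + 360j + 100 = 18(18j² + 20j + 5) + 10, so r² ≡ 10 (mod 18).

(⇐) This fails: take r = 8. Then 8² = 64 ≡ 10 (mod 18), yet 8 ≡ 8 (mod 18), not 10.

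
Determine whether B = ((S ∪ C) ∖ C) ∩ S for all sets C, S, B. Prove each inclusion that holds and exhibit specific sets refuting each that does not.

Both inclusions fail.

(⊆) This inclusion fails. Take C = ∅, S = ∅, B = {1}; then 1 ∈ B but 1 ∉ ((S ∪ C) ∖ C) ∩ S.

(⊇) This inclusion fails. Take C = ∅, S = {1}, B = ∅; then 1 ∈ ((S ∪ C) ∖ C) ∩ S but 1 ∉ B.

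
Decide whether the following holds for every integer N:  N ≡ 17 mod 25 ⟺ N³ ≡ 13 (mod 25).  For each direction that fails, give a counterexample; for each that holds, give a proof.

(⟹) Suppose N ≡ 17 mod 25. Write N = 25j + 17. Then (25j + 17)³ = 15625j³ + 31875j² + 21675j + 4913 = 25(625j³ + 1275j² + 867j + 196) + 13, so N³ ≡ 13 (mod 25).

(⟸) Conversely, suppose N³ ≡ 13 (mod 25). The only residue r in {0, …, 24} with r³ ≡ 13 (mod 25) is r = 17, so N ≡ 17 (mod 25).

Both directions hold; the statement is true.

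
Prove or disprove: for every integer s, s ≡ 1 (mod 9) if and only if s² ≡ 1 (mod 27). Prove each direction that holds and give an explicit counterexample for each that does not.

Forward direction. This fails: take s = 10. Then 10 ≡ 1 (mod 9), but 10² = 100 ≡ 19 (mod 27), not 1.

Converse. This fails: take s = 26. Then 26² = 676 ≡ 1 (mod 27), yet 26 ≡ 8 (mod 9), not 1.

Neither implication holds.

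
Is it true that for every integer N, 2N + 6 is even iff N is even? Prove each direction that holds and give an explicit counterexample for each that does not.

The forward direction fails; the converse holds.

Forward direction. This fails: take N = 7. Then 2N + 6 = 20, which is even, yet N = 7 is odd, not even.

Converse. Suppose N is even. Since 2 is even, 2N is even for every N, so 2N + 6 has the same parity as 6, which is even. Hence 2N + 6 is even.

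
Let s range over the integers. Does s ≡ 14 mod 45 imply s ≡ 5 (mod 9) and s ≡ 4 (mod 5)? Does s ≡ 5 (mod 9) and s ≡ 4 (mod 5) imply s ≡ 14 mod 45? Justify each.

Both directions hold.

(⇐) If s ≡ 5 (mod 9) and s ≡ 4 (mod 5), then by the Chinese remainder theorem s ≡ 14 (mod 45). This is exactly s ≡ 14 (mod 45).

(⇒) Suppose s ≡ 14 (mod 45); write s = 45j + 14. Since 9 ∣ 45, reducing mod 9 gives s ≡ 14 ≡ 5 (mod 9); since 5 ∣ 45, reducing mod 5 gives s ≡ 14 ≡ 4 (mod 5).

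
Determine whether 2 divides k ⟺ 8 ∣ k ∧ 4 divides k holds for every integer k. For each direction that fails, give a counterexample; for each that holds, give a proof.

Only the converse holds.

[⇒] This fails: take k = 2. Certainly 2 ∣ 2, but 8 ∤ 2.

[⇐] Suppose 8 ∣ k and 4 ∣ k. Any common multiple of 8 and 4 is a multiple of their lcm; here lcm(8, 4) = 8·4/gcd(8, 4) = 32/4 = 8, so 8 ∣ k. Since 2 ∣ 8, it follows that 2 ∣ k.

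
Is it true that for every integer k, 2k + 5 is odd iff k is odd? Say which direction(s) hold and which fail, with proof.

Only the converse holds.

[⇒] This fails: take k = 2. Then 2k + 5 = 9, which is odd, yet k = 2 is even, not odd.

[⇐] Suppose k is odd. Since 2 is even, 2k is even for every k, so 2k + 5 has the same parity as 5, which is odd. Hence 2k + 5 is odd.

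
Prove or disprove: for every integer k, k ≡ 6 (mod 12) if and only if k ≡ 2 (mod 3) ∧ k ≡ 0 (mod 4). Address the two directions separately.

Neither direction holds.

(⇒) This fails: k = 6 gives 6 ≡ 6 (mod 12) but 6 ≡ 0 (mod 3), so the conjunction on the right does not hold.

(⇐) This fails: k = 8 satisfies both congruences on the right (8 ≡ 2 mod 3 and 8 ≡ 0 mod 4) yet 8 ≡ 8 (mod 12), not 6.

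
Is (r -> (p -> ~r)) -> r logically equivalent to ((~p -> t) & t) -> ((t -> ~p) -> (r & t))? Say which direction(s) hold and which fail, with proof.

(⇐) This fails. Under r = F, p = F, t = F, the left side is false but the right side is true.

(⇒) Assume the antecedent. If r is true, the consequent reduces to true regardless of the other variables. If r is false, the antecedent cannot hold. Either way the consequent holds.

Only the forward implication holds.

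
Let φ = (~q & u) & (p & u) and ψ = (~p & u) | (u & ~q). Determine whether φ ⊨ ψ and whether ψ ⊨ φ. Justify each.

(⟹) Assume the antecedent. If p is true, the antecedent forces (p = T, q = F, u = T), and (~p & u) | (u & ~q) holds there. If p is false, the antecedent cannot hold. Either way (~p & u) | (u & ~q) holds.

(⟸) This fails. Under p = F, q = F, u = T, the left side is false but the right side is true.

The forward direction holds; the converse fails.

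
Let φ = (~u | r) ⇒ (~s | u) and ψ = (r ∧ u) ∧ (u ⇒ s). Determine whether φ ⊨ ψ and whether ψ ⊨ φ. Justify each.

Not equivalent: only (⇐) holds.

(←) Assume the antecedent. If r is true, the antecedent forces (r = T, s = T, u = T), and (~u | r) ⇒ (~s | u) holds there. If r is false, the antecedent cannot hold. Either way (~u | r) ⇒ (~s | u) holds.

(→) This fails. Under r = F, s = F, u = F, the left side is true but the right side is false.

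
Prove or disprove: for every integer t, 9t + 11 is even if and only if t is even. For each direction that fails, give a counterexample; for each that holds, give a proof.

(⟹) This fails: t = 3 gives 9t + 11 = 38, which is even, but 3 is odd, not even.

(⟸) This also fails: t = 0 is even, but 9t + 11 = 11 is odd, not even.

Neither direction holds.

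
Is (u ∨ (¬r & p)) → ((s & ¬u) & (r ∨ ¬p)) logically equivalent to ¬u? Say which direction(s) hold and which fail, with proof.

The forward direction holds; the converse fails.

(←) This fails. Under u = F, s = F, p = T, r = F, the left side is false but the right side is true.

(→) Assume the antecedent. If u is true, the antecedent cannot hold. If u is false, ¬u reduces to true regardless of the other variables. Either way ¬u holds.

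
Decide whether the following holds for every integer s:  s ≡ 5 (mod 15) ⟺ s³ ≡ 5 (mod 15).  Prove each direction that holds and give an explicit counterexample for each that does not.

(⇐) Suppose s³ ≡ 5 (mod 15). The only residue r in {0, …, 14} with r³ ≡ 5 (mod 15) is r = 5, so s ≡ 5 (mod 15).

(⇒) Suppose s ≡ 5 (mod 15). Write s = 15j + 5. Then (15j + 5)³ = 3375j³ + 3375j² + 1125j + 125 = 15(225j³ + 225j² + 75j + 8) + 5, so s³ ≡ 5 (mod 15).

Both directions hold.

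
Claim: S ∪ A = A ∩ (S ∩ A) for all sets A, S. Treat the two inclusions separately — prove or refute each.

(⊆) This inclusion fails. Take A = {1}, S = ∅; then 1 ∈ S ∪ A but 1 ∉ A ∩ (S ∩ A).

(⊇) Let x ∈ A ∩ (S ∩ A). Then x ∈ A ∩ S, from which x ∈ S ∪ A.

(⊆) fails; (⊇) holds.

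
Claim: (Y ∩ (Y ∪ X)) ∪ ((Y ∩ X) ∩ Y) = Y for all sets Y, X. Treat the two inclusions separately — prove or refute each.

Both inclusions hold.

(⟹) Let x ∈ (Y ∩ (Y ∪ X)) ∪ ((Y ∩ X) ∩ Y). Then either x ∈ Y and x ∉ X; or x ∈ Y ∩ X. In each case x ∈ Y, so (Y ∩ (Y ∪ X)) ∪ ((Y ∩ X) ∩ Y) ⊆ Y.

(⟸) Let x ∈ Y. Then either x ∈ Y and x ∉ X; or x ∈ Y ∩ X. In each case x ∈ (Y ∩ (Y ∪ X)) ∪ ((Y ∩ X) ∩ Y), so Y ⊆ (Y ∩ (Y ∪ X)) ∪ ((Y ∩ X) ∩ Y).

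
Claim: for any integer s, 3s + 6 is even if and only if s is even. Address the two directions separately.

[⇒] Suppose 3s + 6 is even. Since 3 is odd, 3s and s have the same parity, so 3s + 6 ≡ s + 6 (mod 2). As 6 is even, 3s + 6 is even exactly when s is even. Thus s is even.

[⇐] Conversely, suppose s is even; write s = 2j. Then 3s + 6 = 3·(2j) + 6 = 2·3j + 6, which is even.

The biconditional holds.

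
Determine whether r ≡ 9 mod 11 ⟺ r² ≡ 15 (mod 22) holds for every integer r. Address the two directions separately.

Forward direction. This fails: take r = 20. Then 20 ≡ 9 (mod 11), but 20² = 400 ≡ 4 (mod 22), not 15.

Converse. This fails: take r = 13. Then 13² = 169 ≡ 15 (mod 22), yet 13 ≡ 2 (mod 11), not 9.

(⇒) fails and (⇐) fails.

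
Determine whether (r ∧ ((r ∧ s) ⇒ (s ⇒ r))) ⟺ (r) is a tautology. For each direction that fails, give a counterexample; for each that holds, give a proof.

Both directions hold.

(⟹) Assume the antecedent. If s is true, the antecedent forces (s = T, r = T), and r holds there. If s is false, the antecedent forces (s = F, r = T), and r holds there. Either way r holds.

(⟸) Assume the antecedent. If s is true, the antecedent forces (s = T, r = T), and r ∧ ((r ∧ s) ⇒ (s ⇒ r)) holds there. If s is false, the antecedent forces (s = F, r = T), and r ∧ ((r ∧ s) ⇒ (s ⇒ r)) holds there. Either way r ∧ ((r ∧ s) ⇒ (s ⇒ r)) holds.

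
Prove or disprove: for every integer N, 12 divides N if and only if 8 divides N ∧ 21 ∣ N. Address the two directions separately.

Not equivalent: only (⇐) holds.

Converse. Suppose 8 ∣ N and 21 ∣ N. Any common multiple of 8 and 21 is a multiple of their lcm; here gcd(8, 21) = 1, so lcm(8, 21) = 8·21 = 168, so 168 ∣ N. Since 12 ∣ 168, it follows that 12 ∣ N.

Forward direction. This fails: take N = 12. Certainly 12 ∣ 12, but 8 ∤ 12.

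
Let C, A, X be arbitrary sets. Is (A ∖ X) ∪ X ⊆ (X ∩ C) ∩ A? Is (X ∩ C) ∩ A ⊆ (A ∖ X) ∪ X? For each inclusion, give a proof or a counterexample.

Only the reverse inclusion holds.

(⟹) This inclusion fails. Take C = ∅, A = {1}, X = ∅; then 1 ∈ (A ∖ X) ∪ X but 1 ∉ (X ∩ C) ∩ A.

(⟸) Let x ∈ (X ∩ C) ∩ A. Then x ∈ C ∩ A ∩ X, from which x ∈ (A ∖ X) ∪ X.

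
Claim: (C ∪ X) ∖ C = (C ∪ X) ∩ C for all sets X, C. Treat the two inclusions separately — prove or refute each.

Both inclusions fail.

(⟹) This inclusion fails. Take X = {1}, C = ∅; then 1 ∈ (C ∪ X) ∖ C but 1 ∉ (C ∪ X) ∩ C.

(⟸) This inclusion fails. Take X = ∅, C = {1}; then 1 ∈ (C ∪ X) ∩ C but 1 ∉ (C ∪ X) ∖ C.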